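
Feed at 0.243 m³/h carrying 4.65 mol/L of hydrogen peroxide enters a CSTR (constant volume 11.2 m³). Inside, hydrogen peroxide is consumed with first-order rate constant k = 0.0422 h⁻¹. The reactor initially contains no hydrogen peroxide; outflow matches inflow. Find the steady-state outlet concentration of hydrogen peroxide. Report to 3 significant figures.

1.58 mol/L

Species balance: V dC/dt = Q C_in − Q C − k V C.
At steady state: 0 = Q C_in − (Q + kV) C_ss, so C_ss = Q C_in/(Q + kV).
C_ss = 0.243·4.65/(0.243 + 0.0422·11.2) = 1.1300/0.71564 = 1.5789 mol/L.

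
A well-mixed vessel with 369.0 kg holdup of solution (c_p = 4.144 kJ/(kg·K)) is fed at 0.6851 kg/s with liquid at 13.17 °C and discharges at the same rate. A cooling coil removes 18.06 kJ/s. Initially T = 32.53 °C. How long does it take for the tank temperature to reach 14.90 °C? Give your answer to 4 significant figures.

Energy balance: M c_p dT/dt = ṁ c_p (T_in − T) − 18.06.
τ = M/ṁ = 538.608 s; T_ss = T_in − Q̇/(ṁ c_p) = 6.80873 °C.
T(t) = T_ss + (T₀ − T_ss) e^(−t/τ). Set T = 14.90:
e^(−t/τ) = (14.90 − 6.80873)/(32.53 − 6.80873) = 0.314575
t = −538.608 · ln(0.314575) = 622.917 s.

622.9 s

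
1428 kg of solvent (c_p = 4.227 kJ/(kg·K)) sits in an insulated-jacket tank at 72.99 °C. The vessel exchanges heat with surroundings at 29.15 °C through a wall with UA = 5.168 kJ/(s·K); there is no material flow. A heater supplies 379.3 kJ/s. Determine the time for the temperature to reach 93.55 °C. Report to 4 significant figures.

1390 s

M c_p dT/dt = −UA(T − T_amb) + Q̇.
τ = M c_p/UA = 1167.99 s; T_ss = T_amb + Q̇/UA = 29.15 + 379.3/5.168 = 102.544 °C.
T(t) = T_ss + (T₀ − T_ss)e^(−t/τ); set T = 93.55:
t = −τ ln[(T − T_ss)/(T₀ − T_ss)] = −1167.99 · ln(0.304323) = 1389.51 s.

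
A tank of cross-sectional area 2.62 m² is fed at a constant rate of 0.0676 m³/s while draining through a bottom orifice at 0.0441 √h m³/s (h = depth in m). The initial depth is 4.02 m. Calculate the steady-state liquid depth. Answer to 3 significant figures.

A dh/dt = Q_in − 0.0441 √h. Steady state requires inflow = outflow:
Q_in = 0.0441 √h_ss ⇒ √h_ss = 0.0676/0.0441 = 1.5329.
h_ss = 1.5329² = 2.3497 m. (Since h₀ = 4.02 m > h_ss, the level will fall toward this value.)

2.35 m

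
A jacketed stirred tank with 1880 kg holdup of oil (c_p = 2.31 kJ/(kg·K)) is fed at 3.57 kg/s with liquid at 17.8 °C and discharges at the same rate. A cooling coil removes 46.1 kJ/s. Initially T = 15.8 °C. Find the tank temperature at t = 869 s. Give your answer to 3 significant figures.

12.9 °C

M c_p dT/dt = ṁ c_p (T_in − T) − Q̇.
Rearrange: dT/dt = (T_ss − T)/τ with τ = M/ṁ = 526.61 s and T_ss = T_in − Q̇/(ṁ c_p) = 12.210 °C.
Integrating: T(t) = T_ss + (T₀ − T_ss) e^(−t/τ).
T(869) = 12.210 + (3.5901)·e^(−869/526.61) = 12.210 + (3.5901)·0.19202 = 12.899 °C.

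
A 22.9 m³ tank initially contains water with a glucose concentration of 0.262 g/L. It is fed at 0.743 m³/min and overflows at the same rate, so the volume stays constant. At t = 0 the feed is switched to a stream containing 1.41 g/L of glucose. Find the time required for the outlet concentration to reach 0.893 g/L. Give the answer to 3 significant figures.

Mass balance on the solute (V constant): V dC/dt = Q(C_in − C), so τ = V/Q = 30.821 min.
C(t) = C_in + (C₀ − C_in) e^(−t/τ). Set C = 0.893 and solve for t:
e^(−t/τ) = (C − C_in)/(C₀ − C_in) = (0.893 − 1.41)/(0.262 − 1.41) = 0.45035
t = −τ ln(…) = 30.821 × 0.79773 = 24.587 min.

24.6 min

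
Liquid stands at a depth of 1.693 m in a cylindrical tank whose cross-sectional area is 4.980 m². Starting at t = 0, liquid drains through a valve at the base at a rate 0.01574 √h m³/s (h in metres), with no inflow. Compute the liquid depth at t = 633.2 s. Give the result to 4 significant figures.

With no inflow, A dh/dt = −0.01574 √h.
∫ h^(−1/2) dh = −(0.01574/A) ∫ dt, giving 2√h = 2√h₀ − (0.01574/A) t.
√h = √1.693 − 0.01574·633.2/(2·4.980) = 1.30115 − 1.00066 = 0.300494.
h = 0.300494² = 0.0902966 m.

0.09030 m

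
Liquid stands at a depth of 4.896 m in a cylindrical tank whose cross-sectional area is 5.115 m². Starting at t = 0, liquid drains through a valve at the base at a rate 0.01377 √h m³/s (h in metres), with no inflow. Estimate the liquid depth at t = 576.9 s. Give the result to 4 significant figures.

With no inflow, A dh/dt = −0.01377 √h.
This is separable: 2 d(√h)/dt = −0.01377/A, so √h = √h₀ − (0.01377/(2A)) t.
√h = √4.896 − 0.01377·576.9/(2·5.115) = 2.21269 − 0.776531 = 1.43616.
h = 1.43616² = 2.06255 m.

2.063 m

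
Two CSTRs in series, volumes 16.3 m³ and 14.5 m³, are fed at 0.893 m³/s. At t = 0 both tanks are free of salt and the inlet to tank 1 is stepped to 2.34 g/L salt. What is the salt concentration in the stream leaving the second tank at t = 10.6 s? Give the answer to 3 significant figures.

0.297 g/L

Each tank obeys Vᵢ dCᵢ/dt = Q(Cᵢ₋₁ − Cᵢ), so τᵢ = Vᵢ/Q.
τ₁ = 16.3/0.893 = 18.253 s; τ₂ = 14.5/0.893 = 16.237 s.
Solving the cascade with C₁(0)=C₂(0)=0 gives C₂(t) = C_in[1 − (τ₁ e^(−t/τ₁) − τ₂ e^(−t/τ₂))/(τ₁ − τ₂)].
At t = 10.6: e^(−t/τ₁) = 0.55949, e^(−t/τ₂) = 0.52058.
C₂ = 2.34·[1 − (18.253·0.55949 − 16.237·0.52058)/(2.0157)] = 2.34·0.12703 = 0.29725 g/L.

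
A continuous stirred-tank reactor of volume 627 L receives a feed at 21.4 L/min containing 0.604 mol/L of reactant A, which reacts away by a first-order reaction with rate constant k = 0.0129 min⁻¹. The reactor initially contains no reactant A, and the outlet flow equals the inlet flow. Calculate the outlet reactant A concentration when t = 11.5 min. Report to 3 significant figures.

Species balance: V dC/dt = Q C_in − Q C − k V C.
dC/dt = (Q/V) C_in − (Q/V + k) C; effective rate a = Q/V + k = 0.034131 + 0.0129 = 0.047031 min⁻¹.
C_ss = Q C_in/(Q + kV) = 0.43833 mol/L; C(t) = C_ss + (C₀ − C_ss) e^(−a t).
C(11.5) = 0.43833 + (-0.43833)·e^(−0.047031·11.5) = 0.43833 + (-0.43833)·0.58225 = 0.18311 mol/L.

0.183 mol/L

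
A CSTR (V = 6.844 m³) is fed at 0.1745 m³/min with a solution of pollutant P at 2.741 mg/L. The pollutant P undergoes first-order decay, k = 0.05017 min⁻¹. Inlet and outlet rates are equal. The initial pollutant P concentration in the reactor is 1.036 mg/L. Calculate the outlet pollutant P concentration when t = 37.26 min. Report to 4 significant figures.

Accumulation = in − out − consumed: V dC/dt = Q C_in − Q C − k V C.
This is linear with rate a = Q/V + k = 0.0756668 min⁻¹.
C_ss = Q C_in/(Q + kV) = 0.923611 mg/L; C(t) = C_ss + (C₀ − C_ss) e^(−a t).
C(37.26) = 0.923611 + (0.112389)·e^(−0.0756668·37.26) = 0.923611 + (0.112389)·0.0596450 = 0.930315 mg/L.

0.9303 mg/L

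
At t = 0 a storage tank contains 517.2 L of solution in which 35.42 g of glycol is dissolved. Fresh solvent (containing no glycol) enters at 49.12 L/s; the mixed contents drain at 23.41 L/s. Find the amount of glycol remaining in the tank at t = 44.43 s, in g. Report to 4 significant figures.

Total volume: dV/dt = Q_in − Q_out = 25.7100 L/s, so V(t) = 517.2 + 25.7100 t and V(44.43) = 1659.50 L.
Solute balance: dm/dt = 0 − Q_out C = −Q_out m/V(t).
Separate: dm/m = −Q_out dt/V(t) ⇒ ln(m/m₀) = −(Q_out/(Q_in−Q_out)) ln(V/V₀).
m = m₀ (V₀/V)^(Q_out/(Q_in−Q_out)) = 35.42 × (517.2/1659.50)^(0.910541) = 12.2525 g.

12.25 g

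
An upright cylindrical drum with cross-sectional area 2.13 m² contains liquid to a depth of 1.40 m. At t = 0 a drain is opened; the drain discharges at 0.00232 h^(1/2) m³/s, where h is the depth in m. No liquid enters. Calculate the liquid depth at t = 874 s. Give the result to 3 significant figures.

0.500 m

With no inflow, A dh/dt = −0.00232 √h.
∫ h^(−1/2) dh = −(0.00232/A) ∫ dt, giving 2√h = 2√h₀ − (0.00232/A) t.
√h = √1.40 − 0.00232·874/(2·2.13) = 1.1832 − 0.47598 = 0.70723.
h = 0.70723² = 0.50018 m.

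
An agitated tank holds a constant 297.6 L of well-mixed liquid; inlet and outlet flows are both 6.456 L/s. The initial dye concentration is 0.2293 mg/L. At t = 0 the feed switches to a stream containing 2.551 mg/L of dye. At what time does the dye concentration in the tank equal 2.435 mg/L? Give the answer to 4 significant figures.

138.1 s

Species balance: V dC/dt = Q(C_in − C) ⇒ τ = V/Q = 46.0967 s.
C(t) = C_in + (C₀ − C_in) e^(−t/τ). Set C = 2.435 and solve for t:
e^(−t/τ) = (C − C_in)/(C₀ − C_in) = (2.435 − 2.551)/(0.2293 − 2.551) = 0.0499634
t = −τ ln(…) = 46.0967 × 2.99646 = 138.127 s.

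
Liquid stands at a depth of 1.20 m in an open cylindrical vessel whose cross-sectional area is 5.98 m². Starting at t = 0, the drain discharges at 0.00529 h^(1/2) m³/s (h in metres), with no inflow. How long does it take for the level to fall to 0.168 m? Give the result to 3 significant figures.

1550 s

A dh/dt = −Q_out = −0.00529 √h.
∫ h^(−1/2) dh = −(0.00529/A) ∫ dt, giving 2√h = 2√h₀ − (0.00529/A) t.
t = 2A(√h₀ − √h)/0.00529 = 2·5.98·(√1.20 − √0.168)/0.00529
  = 11.960 × (1.0954 − 0.40988) / 0.00529 = 1550.0 s.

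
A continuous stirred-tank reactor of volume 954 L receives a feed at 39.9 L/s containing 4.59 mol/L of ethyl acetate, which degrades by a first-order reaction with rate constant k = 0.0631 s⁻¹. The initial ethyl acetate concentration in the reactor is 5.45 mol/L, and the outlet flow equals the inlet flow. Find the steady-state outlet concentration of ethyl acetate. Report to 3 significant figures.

Accumulation = in − out − consumed: V dC/dt = Q C_in − Q C − k V C.
At steady state: 0 = Q C_in − (Q + kV) C_ss, so C_ss = Q C_in/(Q + kV).
C_ss = 39.9·4.59/(39.9 + 0.0631·954) = 183.14/100.10 = 1.8296 mol/L.

1.83 mol/L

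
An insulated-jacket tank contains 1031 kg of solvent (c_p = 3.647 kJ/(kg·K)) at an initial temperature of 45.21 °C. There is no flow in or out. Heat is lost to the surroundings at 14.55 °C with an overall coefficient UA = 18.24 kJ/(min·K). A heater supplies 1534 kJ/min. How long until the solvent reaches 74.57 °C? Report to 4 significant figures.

Lumped-capacitance energy balance: M c_p dT/dt = UA(T_amb − T) + Q̇.
τ = M c_p/UA = 206.143 min; T_ss = T_amb + Q̇/UA = 14.55 + 1534/18.24 = 98.6509 °C.
T(t) = T_ss + (T₀ − T_ss)e^(−t/τ); set T = 74.57:
t = −τ ln[(T − T_ss)/(T₀ − T_ss)] = −206.143 · ln(0.450608) = 164.329 min.

164.3 min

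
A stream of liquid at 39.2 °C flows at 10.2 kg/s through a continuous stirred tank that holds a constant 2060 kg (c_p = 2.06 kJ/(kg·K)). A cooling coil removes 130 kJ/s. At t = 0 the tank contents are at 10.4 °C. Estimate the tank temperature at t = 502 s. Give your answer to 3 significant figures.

M c_p dT/dt = ṁ c_p (T_in − T) − Q̇.
Rearrange: dT/dt = (T_ss − T)/τ with τ = M/ṁ = 201.96 s and T_ss = T_in − Q̇/(ṁ c_p) = 33.013 °C.
Integrating: T(t) = T_ss + (T₀ − T_ss) e^(−t/τ).
T(502) = 33.013 + (-22.613)·e^(−502/201.96) = 33.013 + (-22.613)·0.083273 = 31.130 °C.

31.1 °C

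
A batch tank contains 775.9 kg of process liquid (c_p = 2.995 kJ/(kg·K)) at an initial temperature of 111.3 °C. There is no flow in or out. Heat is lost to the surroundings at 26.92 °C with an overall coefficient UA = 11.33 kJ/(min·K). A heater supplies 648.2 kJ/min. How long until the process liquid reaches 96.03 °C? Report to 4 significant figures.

169.3 min

Lumped-capacitance energy balance: M c_p dT/dt = UA(T_amb − T) + Q̇.
τ = M c_p/UA = 205.103 min; T_ss = T_amb + Q̇/UA = 26.92 + 648.2/11.33 = 84.1309 °C.
T(t) = T_ss + (T₀ − T_ss)e^(−t/τ); set T = 96.03:
t = −τ ln[(T − T_ss)/(T₀ − T_ss)] = −205.103 · ln(0.437964) = 169.337 min.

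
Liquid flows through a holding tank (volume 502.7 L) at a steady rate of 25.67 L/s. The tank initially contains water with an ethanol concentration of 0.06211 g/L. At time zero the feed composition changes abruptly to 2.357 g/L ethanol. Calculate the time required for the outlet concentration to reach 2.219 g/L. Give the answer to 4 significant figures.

Unsteady species balance (constant V, well mixed): V dC/dt = Q(C_in − C), so τ = V/Q = 19.5832 s.
C(t) = C_in + (C₀ − C_in) e^(−t/τ). Set C = 2.219 and solve for t:
e^(−t/τ) = (C − C_in)/(C₀ − C_in) = (2.219 − 2.357)/(0.06211 − 2.357) = 0.0601336
t = −τ ln(…) = 19.5832 × 2.81119 = 55.0519 s.

55.05 s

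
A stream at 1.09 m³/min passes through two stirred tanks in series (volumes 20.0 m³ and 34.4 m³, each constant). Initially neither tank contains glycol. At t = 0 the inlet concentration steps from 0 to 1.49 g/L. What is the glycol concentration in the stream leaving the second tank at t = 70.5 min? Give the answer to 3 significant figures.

Time constants: τᵢ = Vᵢ/Q for each well-mixed tank.
τ₁ = 20.0/1.09 = 18.349 min; τ₂ = 34.4/1.09 = 31.560 min.
Solving the cascade with C₁(0)=C₂(0)=0 gives C₂(t) = C_in[1 − (τ₁ e^(−t/τ₁) − τ₂ e^(−t/τ₂))/(τ₁ − τ₂)].
At t = 70.5: e^(−t/τ₁) = 0.021445, e^(−t/τ₂) = 0.10711.
C₂ = 1.49·[1 − (18.349·0.021445 − 31.560·0.10711)/(-13.211)] = 1.49·0.77390 = 1.1531 g/L.

1.15 g/L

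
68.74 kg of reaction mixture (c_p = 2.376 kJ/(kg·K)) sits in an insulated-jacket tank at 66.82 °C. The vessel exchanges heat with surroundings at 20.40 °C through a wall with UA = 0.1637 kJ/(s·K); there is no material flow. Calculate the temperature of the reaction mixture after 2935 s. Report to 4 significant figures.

22.85 °C

First-law balance (no shaft work): M c_p dT/dt = −UA(T − T_amb).
dT/dt = (T_ss − T)/τ with T_ss = T_amb = 20.4000 °C, τ = M c_p/UA = 68.74·2.376/0.1637 = 997.717 s.
T approaches T_ss exponentially: T(t) = T_ss + (T₀ − T_ss) e^(−t/τ).
T(2935) = 20.4000 + (46.4200)·0.0527751 = 22.8498 °C.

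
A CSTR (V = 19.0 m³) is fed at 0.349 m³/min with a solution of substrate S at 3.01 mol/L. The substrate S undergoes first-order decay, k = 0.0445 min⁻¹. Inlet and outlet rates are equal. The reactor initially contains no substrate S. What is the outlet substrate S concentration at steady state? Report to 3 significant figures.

V dC/dt = Q(C_in − C) − k V C.
At steady state: 0 = Q C_in − (Q + kV) C_ss, so C_ss = Q C_in/(Q + kV).
C_ss = 0.349·3.01/(0.349 + 0.0445·19.0) = 1.0505/1.1945 = 0.87944 mol/L.

0.879 mol/L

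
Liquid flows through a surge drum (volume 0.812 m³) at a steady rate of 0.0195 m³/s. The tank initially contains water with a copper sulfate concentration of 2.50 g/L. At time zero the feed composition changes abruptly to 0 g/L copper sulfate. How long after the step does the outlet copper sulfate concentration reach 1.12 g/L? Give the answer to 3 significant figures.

33.4 s

Species balance: V dC/dt = Q(C_in − C) ⇒ τ = V/Q = 41.641 s.
C(t) = C_in + (C₀ − C_in) e^(−t/τ). Set C = 1.12 and solve for t:
e^(−t/τ) = (C − C_in)/(C₀ − C_in) = (1.12 − 0)/(2.50 − 0) = 0.44800
t = −τ ln(…) = 41.641 × 0.80296 = 33.436 s.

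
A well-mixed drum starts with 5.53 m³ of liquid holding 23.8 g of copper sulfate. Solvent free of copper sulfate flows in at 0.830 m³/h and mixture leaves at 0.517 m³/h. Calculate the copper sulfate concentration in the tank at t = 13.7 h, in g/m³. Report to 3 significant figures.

0.939 g/m³

Total volume: dV/dt = Q_in − Q_out = 0.31300 m³/h, so V(t) = 5.53 + 0.31300 t and V(13.7) = 9.8181 m³.
Solute balance: dm/dt = 0 − Q_out C = −Q_out m/V(t).
dm/m = −Q_out dt/(V₀ + 0.31300 t); integrating gives ln(m/m₀) = −(Q_out/(Q_in−Q_out)) ln(V/V₀).
m = m₀ (V₀/V)^(Q_out/(Q_in−Q_out)) = 23.8 × (5.53/9.8181)^(1.6518) = 9.2213 g.
C = m/V = 9.2213/9.8181 = 0.93921 g/m³.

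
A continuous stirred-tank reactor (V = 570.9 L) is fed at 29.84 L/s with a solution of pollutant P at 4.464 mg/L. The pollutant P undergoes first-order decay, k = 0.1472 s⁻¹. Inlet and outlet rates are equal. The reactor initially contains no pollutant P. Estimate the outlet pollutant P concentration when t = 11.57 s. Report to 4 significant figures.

Accumulation = in − out − consumed: V dC/dt = Q C_in − Q C − k V C.
dC/dt = (Q/V) C_in − (Q/V + k) C; effective rate a = Q/V + k = 0.0522683 + 0.1472 = 0.199468 s⁻¹.
C_ss = Q C_in/(Q + kV) = 1.16974 mg/L; C(t) = C_ss + (C₀ − C_ss) e^(−a t).
C(11.57) = 1.16974 + (-1.16974)·e^(−0.199468·11.57) = 1.16974 + (-1.16974)·0.0994750 = 1.05338 mg/L.

1.053 mg/L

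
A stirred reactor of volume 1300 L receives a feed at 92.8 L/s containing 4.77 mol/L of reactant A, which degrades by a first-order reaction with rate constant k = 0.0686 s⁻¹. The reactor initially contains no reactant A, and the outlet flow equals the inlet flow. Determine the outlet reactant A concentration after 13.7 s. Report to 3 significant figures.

Species balance: V dC/dt = Q C_in − Q C − k V C.
dC/dt = (Q/V) C_in − (Q/V + k) C; effective rate a = Q/V + k = 0.071385 + 0.0686 = 0.13998 s⁻¹.
C_ss = Q C_in/(Q + kV) = 2.4324 mol/L; C(t) = C_ss + (C₀ − C_ss) e^(−a t).
C(13.7) = 2.4324 + (-2.4324)·e^(−0.13998·13.7) = 2.4324 + (-2.4324)·0.14693 = 2.0750 mol/L.

2.08 mol/L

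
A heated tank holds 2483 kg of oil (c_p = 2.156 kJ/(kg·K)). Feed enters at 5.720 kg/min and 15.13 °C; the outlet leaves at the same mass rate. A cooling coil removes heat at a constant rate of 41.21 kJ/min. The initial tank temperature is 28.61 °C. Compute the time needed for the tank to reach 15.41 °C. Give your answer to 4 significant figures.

Heat balance on the well-mixed liquid: M c_p dT/dt = ṁ c_p (T_in − T) − 41.21.
τ = M/ṁ = 434.091 min; T_ss = T_in − Q̇/(ṁ c_p) = 11.7884 °C.
T(t) = T_ss + (T₀ − T_ss) e^(−t/τ). Set T = 15.41:
e^(−t/τ) = (15.41 − 11.7884)/(28.61 − 11.7884) = 0.215296
t = −434.091 · ln(0.215296) = 666.652 min.

666.7 min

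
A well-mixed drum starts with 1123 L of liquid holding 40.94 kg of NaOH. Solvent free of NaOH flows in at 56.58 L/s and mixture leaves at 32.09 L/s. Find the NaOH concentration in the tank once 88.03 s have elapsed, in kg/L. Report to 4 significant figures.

0.003067 kg/L

Let m(t) be the amount of NaOH. Volume: V(t) = V₀ + (Q_in − Q_out) t = 1123 + 24.4900 t; V(88.03) = 3278.85 L.
Species balance (pure solvent in): dm/dt = −Q_out · m/V(t).
Separate: dm/m = −Q_out dt/V(t) ⇒ ln(m/m₀) = −(Q_out/(Q_in−Q_out)) ln(V/V₀).
m = m₀ (V₀/V)^(Q_out/(Q_in−Q_out)) = 40.94 × (1123/3278.85)^(1.31033) = 10.0553 kg.
C = m/V = 10.0553/3278.85 = 0.00306671 kg/L.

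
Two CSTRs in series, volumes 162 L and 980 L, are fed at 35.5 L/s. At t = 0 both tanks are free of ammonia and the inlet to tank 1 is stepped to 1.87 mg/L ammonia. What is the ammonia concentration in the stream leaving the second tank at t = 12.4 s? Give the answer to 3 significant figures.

0.465 mg/L

Each tank obeys Vᵢ dCᵢ/dt = Q(Cᵢ₋₁ − Cᵢ), so τᵢ = Vᵢ/Q.
τ₁ = 162/35.5 = 4.5634 s; τ₂ = 980/35.5 = 27.606 s.
Solving the cascade with C₁(0)=C₂(0)=0 gives C₂(t) = C_in[1 − (τ₁ e^(−t/τ₁) − τ₂ e^(−t/τ₂))/(τ₁ − τ₂)].
At t = 12.4: e^(−t/τ₁) = 0.066054, e^(−t/τ₂) = 0.63815.
C₂ = 1.87·[1 − (4.5634·0.066054 − 27.606·0.63815)/(-23.042)] = 1.87·0.24855 = 0.46479 mg/L.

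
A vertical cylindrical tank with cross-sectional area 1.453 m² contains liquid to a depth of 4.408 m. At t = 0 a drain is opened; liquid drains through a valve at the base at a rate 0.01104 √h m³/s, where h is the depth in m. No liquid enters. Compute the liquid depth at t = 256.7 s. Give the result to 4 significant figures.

1.264 m

With no inflow, A dh/dt = −0.01104 √h.
Separate and integrate: 2(√h − √h₀) = −(0.01104/A) t.
√h = √4.408 − 0.01104·256.7/(2·1.453) = 2.09952 − 0.975213 = 1.12431.
h = 1.12431² = 1.26408 m.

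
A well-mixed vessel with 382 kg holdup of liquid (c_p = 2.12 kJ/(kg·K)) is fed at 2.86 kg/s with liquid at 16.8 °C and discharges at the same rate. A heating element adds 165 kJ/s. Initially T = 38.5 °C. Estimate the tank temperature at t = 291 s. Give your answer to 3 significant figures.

M c_p dT/dt = ṁ c_p (T_in − T) + Q̇.
Rearrange: dT/dt = (T_ss − T)/τ with τ = M/ṁ = 133.57 s and T_ss = T_in + Q̇/(ṁ c_p) = 44.013 °C.
This is linear first-order; T(t) = T_ss + (T₀ − T_ss) e^(−t/τ).
T(291) = 44.013 + (-5.5134)·e^(−291/133.57) = 44.013 + (-5.5134)·0.11319 = 43.389 °C.

43.4 °C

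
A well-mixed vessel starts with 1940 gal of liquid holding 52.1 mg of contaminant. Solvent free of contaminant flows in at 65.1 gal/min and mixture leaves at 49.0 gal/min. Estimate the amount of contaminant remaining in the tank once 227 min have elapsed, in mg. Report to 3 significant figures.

2.07 mg

Let m(t) be the amount of contaminant. Volume: V(t) = V₀ + (Q_in − Q_out) t = 1940 + 16.100 t; V(227) = 5594.7 gal.
No contaminant enters, so dm/dt = −Q_out · (m/V).
dm/m = −Q_out dt/(V₀ + 16.100 t); integrating gives ln(m/m₀) = −(Q_out/(Q_in−Q_out)) ln(V/V₀).
m = m₀ (V₀/V)^(Q_out/(Q_in−Q_out)) = 52.1 × (1940/5594.7)^(3.0435) = 2.0745 mg.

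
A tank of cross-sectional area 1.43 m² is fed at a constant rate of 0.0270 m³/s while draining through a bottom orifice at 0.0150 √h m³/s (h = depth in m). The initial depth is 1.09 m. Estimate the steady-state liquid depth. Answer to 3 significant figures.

Volume balance on the tank: A dh/dt = Q_in − 0.0150 √h. At steady state dh/dt = 0:
Q_in = 0.0150 √h_ss ⇒ √h_ss = 0.0270/0.0150 = 1.8000.
h_ss = 1.8000² = 3.2400 m. (Since h₀ = 1.09 m < h_ss, the level will rise toward this value.)

3.24 m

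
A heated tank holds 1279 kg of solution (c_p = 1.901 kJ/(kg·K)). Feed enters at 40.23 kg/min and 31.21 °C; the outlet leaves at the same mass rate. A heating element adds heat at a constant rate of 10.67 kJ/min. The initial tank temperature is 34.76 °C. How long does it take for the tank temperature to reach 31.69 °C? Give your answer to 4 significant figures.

First-law balance (no shaft work): M c_p dT/dt = ṁ c_p (T_in − T) + 10.67.
τ = M/ṁ = 31.7922 min; T_ss = T_in + Q̇/(ṁ c_p) = 31.3495 °C.
T(t) = T_ss + (T₀ − T_ss) e^(−t/τ). Set T = 31.69:
e^(−t/τ) = (31.69 − 31.3495)/(34.76 − 31.3495) = 0.0998338
t = −31.7922 · ln(0.0998338) = 73.2571 min.

73.26 min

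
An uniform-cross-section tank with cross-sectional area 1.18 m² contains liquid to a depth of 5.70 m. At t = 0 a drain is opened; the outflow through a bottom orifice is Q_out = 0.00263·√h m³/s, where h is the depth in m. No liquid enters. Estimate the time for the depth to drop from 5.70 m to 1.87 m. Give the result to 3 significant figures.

Accumulation of liquid (constant cross-section A): A dh/dt = −0.00263 √h.
Separate and integrate: 2(√h − √h₀) = −(0.00263/A) t.
t = 2A(√h₀ − √h)/0.00263 = 2·1.18·(√5.70 − √1.87)/0.00263
  = 2.3600 × (2.3875 − 1.3675) / 0.00263 = 915.27 s.

915 s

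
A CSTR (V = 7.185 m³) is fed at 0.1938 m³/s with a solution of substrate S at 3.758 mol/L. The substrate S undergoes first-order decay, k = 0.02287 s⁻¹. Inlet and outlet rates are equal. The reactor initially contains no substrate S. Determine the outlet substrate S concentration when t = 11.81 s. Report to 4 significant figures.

V dC/dt = Q(C_in − C) − k V C.
This is linear with rate a = Q/V + k = 0.0498429 s⁻¹.
C_ss = Q C_in/(Q + kV) = 2.03367 mol/L; C(t) = C_ss + (C₀ − C_ss) e^(−a t).
C(11.81) = 2.03367 + (-2.03367)·e^(−0.0498429·11.81) = 2.03367 + (-2.03367)·0.555079 = 0.904822 mol/L.

0.9048 mol/L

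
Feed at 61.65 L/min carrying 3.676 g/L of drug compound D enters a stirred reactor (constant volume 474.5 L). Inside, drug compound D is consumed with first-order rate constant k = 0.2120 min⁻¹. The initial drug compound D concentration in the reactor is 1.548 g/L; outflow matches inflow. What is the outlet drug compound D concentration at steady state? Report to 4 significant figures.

V dC/dt = Q(C_in − C) − k V C.
At steady state: 0 = Q C_in − (Q + kV) C_ss, so C_ss = Q C_in/(Q + kV).
C_ss = 61.65·3.676/(61.65 + 0.2120·474.5) = 226.625/162.244 = 1.39682 g/L.

1.397 g/L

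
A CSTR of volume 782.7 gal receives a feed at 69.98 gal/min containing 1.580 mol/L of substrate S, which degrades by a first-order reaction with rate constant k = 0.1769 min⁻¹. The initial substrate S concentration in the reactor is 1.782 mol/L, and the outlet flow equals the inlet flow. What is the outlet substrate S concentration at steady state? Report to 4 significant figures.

0.5305 mol/L

V dC/dt = Q(C_in − C) − k V C.
At steady state: 0 = Q C_in − (Q + kV) C_ss, so C_ss = Q C_in/(Q + kV).
C_ss = 69.98·1.580/(69.98 + 0.1769·782.7) = 110.568/208.440 = 0.530458 mol/L.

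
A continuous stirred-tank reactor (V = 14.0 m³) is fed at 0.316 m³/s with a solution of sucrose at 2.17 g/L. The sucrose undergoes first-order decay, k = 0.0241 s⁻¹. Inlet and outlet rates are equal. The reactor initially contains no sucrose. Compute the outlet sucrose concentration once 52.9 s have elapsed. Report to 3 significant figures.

V dC/dt = Q(C_in − C) − k V C.
This is linear with rate a = Q/V + k = 0.046671 s⁻¹.
C_ss = Q C_in/(Q + kV) = 1.0495 g/L; C(t) = C_ss + (C₀ − C_ss) e^(−a t).
C(52.9) = 1.0495 + (-1.0495)·e^(−0.046671·52.9) = 1.0495 + (-1.0495)·0.084676 = 0.96060 g/L.

0.961 g/L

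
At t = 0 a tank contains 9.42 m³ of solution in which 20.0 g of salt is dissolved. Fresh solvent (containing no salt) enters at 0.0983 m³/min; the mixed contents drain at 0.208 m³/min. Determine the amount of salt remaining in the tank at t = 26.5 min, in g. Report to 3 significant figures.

9.93 g

Let m(t) be the amount of salt. Volume: V(t) = V₀ + (Q_in − Q_out) t = 9.42 − 0.10970 t; V(26.5) = 6.5130 m³.
Species balance (pure solvent in): dm/dt = −Q_out · m/V(t).
dm/m = −Q_out dt/(V₀ − 0.10970 t); integrating gives ln(m/m₀) = −(Q_out/(Q_in−Q_out)) ln(V/V₀).
m = m₀ (V₀/V)^(Q_out/(Q_in−Q_out)) = 20.0 × (9.42/6.5130)^(-1.8961) = 9.9343 g.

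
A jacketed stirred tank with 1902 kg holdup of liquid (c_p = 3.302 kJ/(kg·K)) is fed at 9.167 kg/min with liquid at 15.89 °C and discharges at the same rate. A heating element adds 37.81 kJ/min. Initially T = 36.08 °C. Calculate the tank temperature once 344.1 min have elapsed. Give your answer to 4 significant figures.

M c_p dT/dt = ṁ c_p (T_in − T) + Q̇.
τ = M/ṁ = 207.483 min; T_ss = T_in + Q̇/(ṁ c_p) = 15.89 + 37.81/(9.167·3.302) = 17.1391 °C.
Integrating: T(t) = T_ss + (T₀ − T_ss) e^(−t/τ).
T(344.1) = 17.1391 + (18.9409)·e^(−344.1/207.483) = 17.1391 + (18.9409)·0.190435 = 20.7461 °C.

20.75 °C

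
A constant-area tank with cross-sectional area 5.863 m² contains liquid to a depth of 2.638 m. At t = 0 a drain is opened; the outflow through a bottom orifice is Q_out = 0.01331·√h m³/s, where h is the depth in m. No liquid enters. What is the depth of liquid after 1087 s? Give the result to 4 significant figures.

Accumulation of liquid (constant cross-section A): A dh/dt = −0.01331 √h.
Separate and integrate: 2(√h − √h₀) = −(0.01331/A) t.
√h = √2.638 − 0.01331·1087/(2·5.863) = 1.62419 − 1.23384 = 0.390355.
h = 0.390355² = 0.152377 m.

0.1524 m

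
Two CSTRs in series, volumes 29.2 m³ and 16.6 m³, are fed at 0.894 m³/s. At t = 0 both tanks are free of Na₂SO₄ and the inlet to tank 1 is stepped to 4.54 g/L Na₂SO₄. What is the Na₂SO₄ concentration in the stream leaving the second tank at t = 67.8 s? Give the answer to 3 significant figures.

3.38 g/L

Species balance on tank i: dCᵢ/dt = (Cᵢ₋₁ − Cᵢ)/τᵢ with τᵢ = Vᵢ/Q.
τ₁ = 29.2/0.894 = 32.662 s; τ₂ = 16.6/0.894 = 18.568 s.
Solving the cascade with C₁(0)=C₂(0)=0 gives C₂(t) = C_in[1 − (τ₁ e^(−t/τ₁) − τ₂ e^(−t/τ₂))/(τ₁ − τ₂)].
At t = 67.8: e^(−t/τ₁) = 0.12546, e^(−t/τ₂) = 0.025955.
C₂ = 4.54·[1 − (32.662·0.12546 − 18.568·0.025955)/(14.094)] = 4.54·0.74345 = 3.3753 g/L.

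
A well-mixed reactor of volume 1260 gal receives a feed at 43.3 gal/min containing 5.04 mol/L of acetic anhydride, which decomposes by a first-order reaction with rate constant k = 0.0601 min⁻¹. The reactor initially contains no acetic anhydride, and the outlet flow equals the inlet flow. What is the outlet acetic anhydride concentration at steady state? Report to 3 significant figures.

1.83 mol/L

Species balance: V dC/dt = Q C_in − Q C − k V C.
At steady state: 0 = Q C_in − (Q + kV) C_ss, so C_ss = Q C_in/(Q + kV).
C_ss = 43.3·5.04/(43.3 + 0.0601·1260) = 218.23/119.03 = 1.8335 mol/L.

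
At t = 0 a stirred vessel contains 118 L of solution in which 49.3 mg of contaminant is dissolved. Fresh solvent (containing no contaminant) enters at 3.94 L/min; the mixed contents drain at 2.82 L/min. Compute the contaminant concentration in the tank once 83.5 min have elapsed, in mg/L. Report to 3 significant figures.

0.0536 mg/L

Total volume: dV/dt = Q_in − Q_out = 1.1200 L/min, so V(t) = 118 + 1.1200 t and V(83.5) = 211.52 L.
Species balance (pure solvent in): dm/dt = −Q_out · m/V(t).
dm/m = −Q_out dt/(V₀ + 1.1200 t); integrating gives ln(m/m₀) = −(Q_out/(Q_in−Q_out)) ln(V/V₀).
m = m₀ (V₀/V)^(Q_out/(Q_in−Q_out)) = 49.3 × (118/211.52)^(2.5179) = 11.341 mg.
C = m/V = 11.341/211.52 = 0.053616 mg/L.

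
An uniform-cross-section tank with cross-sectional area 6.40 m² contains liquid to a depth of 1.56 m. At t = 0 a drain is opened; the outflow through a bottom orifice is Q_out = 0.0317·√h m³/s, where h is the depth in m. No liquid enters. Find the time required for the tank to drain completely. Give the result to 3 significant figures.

Volume balance on the tank: A dh/dt = −0.0317 √h.
This is separable: 2 d(√h)/dt = −0.0317/A, so √h = √h₀ − (0.0317/(2A)) t.
Set h = 0: 2√h₀ = (0.0317/A) t_empty ⇒ t_empty = 2A√h₀/0.0317.
t_empty = 2·6.40·√1.56/0.0317 = 12.800·1.2490/0.0317 = 504.33 s.

504 s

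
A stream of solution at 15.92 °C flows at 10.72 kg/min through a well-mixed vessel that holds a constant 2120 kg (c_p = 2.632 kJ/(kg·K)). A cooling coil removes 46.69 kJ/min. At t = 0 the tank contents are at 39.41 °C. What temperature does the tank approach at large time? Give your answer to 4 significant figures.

14.27 °C

M c_p dT/dt = ṁ c_p (T_in − T) − Q̇.
At steady state dT/dt = 0 ⇒ T_ss = T_in − Q̇/(ṁ c_p) = 15.92 − 46.69/(10.72·2.632) = 14.2652 °C.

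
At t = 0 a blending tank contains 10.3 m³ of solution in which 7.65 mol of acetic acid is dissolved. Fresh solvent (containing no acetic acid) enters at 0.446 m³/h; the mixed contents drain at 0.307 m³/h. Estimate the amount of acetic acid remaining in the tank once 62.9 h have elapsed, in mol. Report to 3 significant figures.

1.97 mol

Total volume: dV/dt = Q_in − Q_out = 0.13900 m³/h, so V(t) = 10.3 + 0.13900 t and V(62.9) = 19.043 m³.
No acetic acid enters, so dm/dt = −Q_out · (m/V).
dm/m = −Q_out dt/(V₀ + 0.13900 t); integrating gives ln(m/m₀) = −(Q_out/(Q_in−Q_out)) ln(V/V₀).
m = m₀ (V₀/V)^(Q_out/(Q_in−Q_out)) = 7.65 × (10.3/19.043)^(2.2086) = 1.9687 mol.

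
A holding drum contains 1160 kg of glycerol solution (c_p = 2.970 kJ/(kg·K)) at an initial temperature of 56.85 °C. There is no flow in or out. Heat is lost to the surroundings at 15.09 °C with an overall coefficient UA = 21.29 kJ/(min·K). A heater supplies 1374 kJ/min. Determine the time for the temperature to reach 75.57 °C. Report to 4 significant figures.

279.2 min

Lumped-capacitance energy balance: M c_p dT/dt = UA(T_amb − T) + Q̇.
τ = M c_p/UA = 161.822 min; T_ss = T_amb + Q̇/UA = 15.09 + 1374/21.29 = 79.6273 °C.
T(t) = T_ss + (T₀ − T_ss)e^(−t/τ); set T = 75.57:
t = −τ ln[(T − T_ss)/(T₀ − T_ss)] = −161.822 · ln(0.178131) = 279.182 min.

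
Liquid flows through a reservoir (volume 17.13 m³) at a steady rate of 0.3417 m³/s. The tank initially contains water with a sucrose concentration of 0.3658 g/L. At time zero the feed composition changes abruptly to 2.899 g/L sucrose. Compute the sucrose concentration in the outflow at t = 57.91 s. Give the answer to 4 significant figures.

2.101 g/L

Accumulation = in − out for the solute gives V dC/dt = Q(C_in − C).
Time constant τ = V/Q = 17.13/0.3417 = 50.1317 s.
C approaches C_in exponentially: C(t) = C_in + (C₀ − C_in) e^(−t/τ).
C(57.91) = 2.899 + (0.3658 − 2.899)·e^(−57.91/50.1317) = 2.899 + (-2.53320)·0.315008 = 2.10102 g/L.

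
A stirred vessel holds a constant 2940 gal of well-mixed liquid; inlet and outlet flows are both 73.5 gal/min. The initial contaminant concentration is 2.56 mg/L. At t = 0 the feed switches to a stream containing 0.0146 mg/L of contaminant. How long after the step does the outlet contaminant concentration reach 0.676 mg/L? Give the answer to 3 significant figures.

53.9 min

Species balance: V dC/dt = Q(C_in − C) ⇒ τ = V/Q = 40.000 min.
C(t) = C_in + (C₀ − C_in) e^(−t/τ). Set C = 0.676 and solve for t:
e^(−t/τ) = (C − C_in)/(C₀ − C_in) = (0.676 − 0.0146)/(2.56 − 0.0146) = 0.25984
t = −τ ln(…) = 40.000 × 1.3477 = 53.907 min.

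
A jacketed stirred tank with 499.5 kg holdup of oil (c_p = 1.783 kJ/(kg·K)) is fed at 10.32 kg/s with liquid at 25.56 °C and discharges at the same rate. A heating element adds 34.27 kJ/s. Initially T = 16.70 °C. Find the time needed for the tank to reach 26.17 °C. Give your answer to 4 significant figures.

103.9 s

M c_p dT/dt = ṁ c_p (T_in − T) + Q̇.
τ = M/ṁ = 48.4012 s; T_ss = T_in + Q̇/(ṁ c_p) = 27.4224 °C.
T(t) = T_ss + (T₀ − T_ss) e^(−t/τ). Set T = 26.17:
e^(−t/τ) = (26.17 − 27.4224)/(16.70 − 27.4224) = 0.116806
t = −48.4012 · ln(0.116806) = 103.929 s.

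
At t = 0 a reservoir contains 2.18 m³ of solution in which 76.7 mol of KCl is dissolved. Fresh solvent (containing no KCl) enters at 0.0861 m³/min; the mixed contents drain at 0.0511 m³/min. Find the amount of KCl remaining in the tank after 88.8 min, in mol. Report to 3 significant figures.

21.0 mol

Let m(t) be the amount of KCl. Volume: V(t) = V₀ + (Q_in − Q_out) t = 2.18 + 0.035000 t; V(88.8) = 5.2880 m³.
Solute balance: dm/dt = 0 − Q_out C = −Q_out m/V(t).
Separate: dm/m = −Q_out dt/V(t) ⇒ ln(m/m₀) = −(Q_out/(Q_in−Q_out)) ln(V/V₀).
m = m₀ (V₀/V)^(Q_out/(Q_in−Q_out)) = 76.7 × (2.18/5.2880)^(1.4600) = 21.035 mol.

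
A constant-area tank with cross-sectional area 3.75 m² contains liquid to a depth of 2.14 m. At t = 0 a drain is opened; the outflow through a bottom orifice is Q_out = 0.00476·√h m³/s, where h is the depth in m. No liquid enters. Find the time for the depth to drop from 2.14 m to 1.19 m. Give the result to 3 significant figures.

With no inflow, A dh/dt = −0.00476 √h.
Separate and integrate: 2(√h − √h₀) = −(0.00476/A) t.
t = 2A(√h₀ − √h)/0.00476 = 2·3.75·(√2.14 − √1.19)/0.00476
  = 7.5000 × (1.4629 − 1.0909) / 0.00476 = 586.14 s.

586 s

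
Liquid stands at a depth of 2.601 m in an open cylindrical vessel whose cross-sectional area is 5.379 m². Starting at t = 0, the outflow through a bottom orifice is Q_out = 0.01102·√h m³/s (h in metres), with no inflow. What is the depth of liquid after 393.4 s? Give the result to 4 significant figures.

1.464 m

Volume balance on the tank: A dh/dt = −0.01102 √h.
∫ h^(−1/2) dh = −(0.01102/A) ∫ dt, giving 2√h = 2√h₀ − (0.01102/A) t.
√h = √2.601 − 0.01102·393.4/(2·5.379) = 1.61276 − 0.402981 = 1.20978.
h = 1.20978² = 1.46357 m.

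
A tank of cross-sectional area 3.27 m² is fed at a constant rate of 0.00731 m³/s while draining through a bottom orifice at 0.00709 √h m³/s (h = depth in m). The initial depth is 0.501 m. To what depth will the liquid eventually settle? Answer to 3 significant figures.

A dh/dt = Q_in − 0.00709 √h. Steady state requires inflow = outflow:
Q_in = 0.00709 √h_ss ⇒ √h_ss = 0.00731/0.00709 = 1.0310.
h_ss = 1.0310² = 1.0630 m. (Since h₀ = 0.501 m < h_ss, the level will rise toward this value.)

1.06 m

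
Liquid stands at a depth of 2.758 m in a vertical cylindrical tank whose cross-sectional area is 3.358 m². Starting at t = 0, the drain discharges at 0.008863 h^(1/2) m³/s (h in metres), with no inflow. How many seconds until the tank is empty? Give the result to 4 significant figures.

1258 s

With no inflow, A dh/dt = −0.008863 √h.
This is separable: 2 d(√h)/dt = −0.008863/A, so √h = √h₀ − (0.008863/(2A)) t.
Set h = 0: 2√h₀ = (0.008863/A) t_empty ⇒ t_empty = 2A√h₀/0.008863.
t_empty = 2·3.358·√2.758/0.008863 = 6.71600·1.66072/0.008863 = 1258.42 s.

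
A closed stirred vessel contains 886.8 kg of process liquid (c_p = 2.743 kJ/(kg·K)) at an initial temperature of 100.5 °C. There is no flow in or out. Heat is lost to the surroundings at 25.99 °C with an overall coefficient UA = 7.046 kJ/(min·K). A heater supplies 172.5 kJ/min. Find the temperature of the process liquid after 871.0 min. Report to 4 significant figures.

54.49 °C

First-law balance (no shaft work): M c_p dT/dt = −UA(T − T_amb) + Q̇.
dT/dt = (T_ss − T)/τ with T_ss = T_amb + Q̇/UA = 25.99 + 172.5/7.046 = 50.4720 °C, τ = M c_p/UA = 886.8·2.743/7.046 = 345.230 min.
Solution: T(t) = T_ss + (T₀ − T_ss) e^(−t/τ).
T(871.0) = 50.4720 + (50.0280)·0.0802223 = 54.4853 °C.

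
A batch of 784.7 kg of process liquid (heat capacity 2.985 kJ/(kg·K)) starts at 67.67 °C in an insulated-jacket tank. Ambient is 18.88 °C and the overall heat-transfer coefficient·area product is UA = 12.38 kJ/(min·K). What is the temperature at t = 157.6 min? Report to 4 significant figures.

M c_p dT/dt = −UA(T − T_amb).
dT/dt = (T_ss − T)/τ with T_ss = T_amb = 18.8800 °C, τ = M c_p/UA = 784.7·2.985/12.38 = 189.203 min.
Solution: T(t) = T_ss + (T₀ − T_ss) e^(−t/τ).
T(157.6) = 18.8800 + (48.7900)·0.434757 = 40.0918 °C.

40.09 °C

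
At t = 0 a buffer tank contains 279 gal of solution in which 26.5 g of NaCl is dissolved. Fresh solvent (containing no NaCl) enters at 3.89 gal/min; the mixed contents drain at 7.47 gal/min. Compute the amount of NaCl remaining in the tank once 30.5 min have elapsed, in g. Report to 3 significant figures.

Let m(t) be the amount of NaCl. Volume: V(t) = V₀ + (Q_in − Q_out) t = 279 − 3.5800 t; V(30.5) = 169.81 gal.
Solute balance: dm/dt = 0 − Q_out C = −Q_out m/V(t).
Separate: dm/m = −Q_out dt/V(t) ⇒ ln(m/m₀) = −(Q_out/(Q_in−Q_out)) ln(V/V₀).
m = m₀ (V₀/V)^(Q_out/(Q_in−Q_out)) = 26.5 × (279/169.81)^(-2.0866) = 9.4035 g.

9.40 g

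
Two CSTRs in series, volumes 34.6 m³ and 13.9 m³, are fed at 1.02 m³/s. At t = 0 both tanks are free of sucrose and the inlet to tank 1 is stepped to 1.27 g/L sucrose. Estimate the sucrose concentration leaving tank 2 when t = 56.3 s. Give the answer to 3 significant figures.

0.880 g/L

Species balance on tank i: dCᵢ/dt = (Cᵢ₋₁ − Cᵢ)/τᵢ with τᵢ = Vᵢ/Q.
τ₁ = 34.6/1.02 = 33.922 s; τ₂ = 13.9/1.02 = 13.627 s.
Solving the cascade with C₁(0)=C₂(0)=0 gives C₂(t) = C_in[1 − (τ₁ e^(−t/τ₁) − τ₂ e^(−t/τ₂))/(τ₁ − τ₂)].
At t = 56.3: e^(−t/τ₁) = 0.19019, e^(−t/τ₂) = 0.016061.
C₂ = 1.27·[1 − (33.922·0.19019 − 13.627·0.016061)/(20.294)] = 1.27·0.69288 = 0.87995 g/L.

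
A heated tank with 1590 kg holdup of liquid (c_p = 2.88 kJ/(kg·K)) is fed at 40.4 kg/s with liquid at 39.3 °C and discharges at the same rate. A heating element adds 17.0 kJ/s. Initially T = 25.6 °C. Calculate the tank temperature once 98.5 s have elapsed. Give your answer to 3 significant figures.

38.3 °C

Unsteady energy balance on the tank contents: M c_p dT/dt = ṁ c_p (T_in − T) + 17.0.
τ = M/ṁ = 39.356 s; T_ss = T_in + Q̇/(ṁ c_p) = 39.3 + 17.0/(40.4·2.88) = 39.446 °C.
Solution: T(t) = T_ss + (T₀ − T_ss) e^(−t/τ).
T(98.5) = 39.446 + (-13.846)·e^(−98.5/39.356) = 39.446 + (-13.846)·0.081858 = 38.313 °C.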